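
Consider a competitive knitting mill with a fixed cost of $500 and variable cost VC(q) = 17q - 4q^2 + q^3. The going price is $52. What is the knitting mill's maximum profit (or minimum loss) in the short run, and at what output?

AVC = 17 - 4q + q^2 has its minimum $13 at q = 2; price $52 clears that bar, so the firm operates.
With MC = 17 - 8q + 3q^2, P = MC on the upward-sloping part at q* = 5.
TR = 52·5 = 260. TC = 500 + 110 = 610. Profit = 260 − 610 = -$350.
That loss of $350 beats the $500 the firm would lose by shutting down; producing recovers $150 of fixed cost.

Profit = -$350 at q = 5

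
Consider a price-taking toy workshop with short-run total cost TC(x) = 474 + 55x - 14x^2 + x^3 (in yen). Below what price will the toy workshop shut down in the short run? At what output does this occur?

The shutdown price is the minimum of AVC. VC = 55x - 14x^2 + x^3, so AVC = 55 - 14x + x^2.
dAVC/dx = -14 + 2x = 0 gives x = 7. min AVC = 55 - 14·7 + 7^2 = 6.
The firm shuts down for any P below ¥6.

¥6 per unit, at x = 7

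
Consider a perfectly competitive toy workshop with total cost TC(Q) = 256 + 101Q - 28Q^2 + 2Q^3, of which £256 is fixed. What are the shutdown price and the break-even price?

Shutdown price = £3; break-even price = £37

Shutdown price = min AVC. AVC = 101 - 28Q + 2Q^2, with vertex at Q = 7 and minimum £3.
ATC = 256/Q + 101 - 28Q + 2Q^2. Setting dATC/dQ = −256/Q^2 − 28 + 4Q = 0 gives Q = 8 (since 4·8^3 − 28·8^2 = 256).
min ATC = 256/8 + 101 − 28·8 + 2·8^2 = £37. That is the break-even price.
Between these two prices the firm operates at a loss; above £37 it earns a profit.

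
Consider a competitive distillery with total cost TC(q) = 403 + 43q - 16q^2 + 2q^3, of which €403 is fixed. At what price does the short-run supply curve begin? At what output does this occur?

The firm shuts down when price falls below the minimum of average variable cost. AVC = VC/q = 43 - 16q + 2q^2.
At the minimum of AVC, MC = AVC. MC = 43 - 32q + 6q^2; setting MC = AVC gives 4q^2 - 16q = 0, so q = 4. min AVC = 11.
The firm shuts down for any P below €11.

€11 per unit, at q = 4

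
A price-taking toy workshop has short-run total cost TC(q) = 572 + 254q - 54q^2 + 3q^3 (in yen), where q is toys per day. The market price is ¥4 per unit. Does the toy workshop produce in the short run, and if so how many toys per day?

Shut down

From TC, MC = TC'(q) = 254 - 108q + 9q^2 and AVC = VC/q = 254 - 54q + 3q^2.
The AVC parabola has its vertex at q = 54/6 = 9, where AVC = 254 - 54·9 + 3·9^2 = ¥11.
With P < min AVC (¥4 < ¥11), every unit sold adds to the loss.
The firm minimizes its loss by shutting down and losing only its fixed cost of ¥572.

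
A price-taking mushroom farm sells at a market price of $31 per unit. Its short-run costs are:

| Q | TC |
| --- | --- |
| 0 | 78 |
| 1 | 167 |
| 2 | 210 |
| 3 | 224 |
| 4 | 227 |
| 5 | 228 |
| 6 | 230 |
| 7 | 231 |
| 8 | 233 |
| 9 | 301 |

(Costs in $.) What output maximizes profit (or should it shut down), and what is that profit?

Q = 8; profit = $15

Tabulate TR − TC: Q=0: -78; Q=1: -136; Q=2: -148; Q=3: -131; Q=4: -103; Q=5: -73; Q=6: -44; Q=7: -14; Q=8: 15; Q=9: -22.
Profit is maximized at Q = 8. AVC there is 155/8 = $19.38 ≤ P, so producing beats shutting down (which would give -$78).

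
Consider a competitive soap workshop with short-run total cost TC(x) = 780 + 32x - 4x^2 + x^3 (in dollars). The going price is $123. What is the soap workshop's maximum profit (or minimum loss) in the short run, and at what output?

Profit = -$290 at x = 7

AVC = 32 - 4x + x^2; min AVC = $28 at x = 2. Since P = $123 ≥ min AVC, the firm produces.
With MC = 32 - 8x + 3x^2, P = MC on the upward-sloping part at x* = 7.
TR = 123·7 = 861. TC = 780 + 371 = 1151. Profit = 861 − 1151 = -$290.
That loss of $290 beats the $780 the firm would lose by shutting down; producing recovers $490 of fixed cost.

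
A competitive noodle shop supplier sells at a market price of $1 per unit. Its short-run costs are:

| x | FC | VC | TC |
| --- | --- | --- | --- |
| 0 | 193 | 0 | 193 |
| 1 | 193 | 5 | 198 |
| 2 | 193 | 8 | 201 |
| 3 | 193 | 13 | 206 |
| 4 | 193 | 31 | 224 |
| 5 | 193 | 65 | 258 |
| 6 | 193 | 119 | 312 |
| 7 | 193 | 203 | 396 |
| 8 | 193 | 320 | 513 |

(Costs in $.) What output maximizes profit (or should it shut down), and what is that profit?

x = 0 (shut down); profit = -$193

Profit at each row (π = 1x − TC): x=0: -193; x=1: -197; x=2: -199; x=3: -203; x=4: -220; x=5: -253; x=6: -306; x=7: -389; x=8: -505.
Profit is highest at x = 0. Equivalently, the lowest AVC in the table is 8/2 ≈ $4 at x = 2, and P = $1 falls below it — price never covers variable cost, so the firm shuts down and loses only its fixed cost.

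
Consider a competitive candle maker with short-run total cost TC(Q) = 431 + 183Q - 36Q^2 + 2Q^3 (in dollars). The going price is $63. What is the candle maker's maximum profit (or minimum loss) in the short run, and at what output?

AVC = 183 - 36Q + 2Q^2; min AVC = $21 at Q = 9. Since P = $63 ≥ min AVC, the firm produces.
MC = 183 - 72Q + 6Q^2. Setting P = MC and taking the root on the rising branch gives Q* = 10.
TR = 63·10 = 630. TC = 431 + 230 = 661. Profit = 630 − 661 = -$31.
That loss of $31 beats the $431 the firm would lose by shutting down; producing recovers $400 of fixed cost.

Profit = -$31 at Q = 10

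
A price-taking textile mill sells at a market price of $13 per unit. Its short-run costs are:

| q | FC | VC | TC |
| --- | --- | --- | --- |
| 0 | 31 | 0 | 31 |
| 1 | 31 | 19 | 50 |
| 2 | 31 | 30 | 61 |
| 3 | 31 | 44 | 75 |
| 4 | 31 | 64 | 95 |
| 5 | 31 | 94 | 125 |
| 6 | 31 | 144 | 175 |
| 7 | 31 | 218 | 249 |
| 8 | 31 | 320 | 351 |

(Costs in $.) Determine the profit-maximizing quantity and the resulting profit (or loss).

q = 0 (shut down); profit = -$31

Tabulate TR − TC: q=0: -31; q=1: -37; q=2: -35; q=3: -36; q=4: -43; q=5: -60; q=6: -97; q=7: -158; q=8: -247.
Profit is highest at q = 0. Equivalently, the lowest AVC in the table is 44/3 ≈ $14.67 at q = 3, and P = $13 falls below it — price never covers variable cost, so the firm shuts down and loses only its fixed cost.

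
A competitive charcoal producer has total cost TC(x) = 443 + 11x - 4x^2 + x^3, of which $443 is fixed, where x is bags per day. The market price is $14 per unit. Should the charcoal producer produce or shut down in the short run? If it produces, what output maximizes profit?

Produce at x = 3

Variable cost is VC = 11x - 4x^2 + x^3, so AVC = VC/x = 11 - 4x + x^2 and MC = dTC/dx = 11 - 8x + 3x^2.
The AVC parabola has its vertex at x = 4/2 = 2, where AVC = 11 - 4·2 + 2^2 = $7.
Because $14 ≥ $7, revenue can cover variable cost; the firm operates.
Solving P = MC: -3 - 8x + 3x^2 = 0 ⇒ x = -1/3 or 3. On the upward-sloping branch, x* = 3.
Check: AVC at x = 3 is $8 ≤ P, so revenue covers variable cost.
Profit = P·x − TC = 14·3 − 467 = -$425, a loss, but smaller than the $443 fixed cost the firm would lose by shutting down.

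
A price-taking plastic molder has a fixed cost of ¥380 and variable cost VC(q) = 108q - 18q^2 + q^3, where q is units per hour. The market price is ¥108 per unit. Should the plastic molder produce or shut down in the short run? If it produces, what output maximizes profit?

Variable cost is VC = 108q - 18q^2 + q^3, so AVC = VC/q = 108 - 18q + q^2 and MC = dTC/dq = 108 - 36q + 3q^2.
The AVC parabola has its vertex at q = 18/2 = 9, where AVC = 108 - 18·9 + 9^2 = ¥27.
Since P = ¥108 ≥ min AVC = ¥27, price covers variable cost and the firm should produce.
Solving P = MC: -36q + 3q^2 = 0 ⇒ q = 0 or 12. On the upward-sloping branch, q* = 12.
Check: AVC at q = 12 is ¥36 ≤ P, so revenue covers variable cost.
Profit = P·q − TC = 108·12 − 812 = ¥484.

Produce at q = 12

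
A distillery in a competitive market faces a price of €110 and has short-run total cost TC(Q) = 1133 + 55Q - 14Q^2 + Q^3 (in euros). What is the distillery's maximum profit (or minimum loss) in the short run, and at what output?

Profit = -€165 at Q = 11

AVC = 55 - 14Q + Q^2; min AVC = €6 at Q = 7. Since P = €110 ≥ min AVC, the firm produces.
With MC = 55 - 28Q + 3Q^2, P = MC on the upward-sloping part at Q* = 11.
TR = 110·11 = 1210. TC = 1133 + 242 = 1375. Profit = 1210 − 1375 = -€165.
By producing, the firm covers all variable cost plus €968 of fixed cost; shutting down would lose the full €1133.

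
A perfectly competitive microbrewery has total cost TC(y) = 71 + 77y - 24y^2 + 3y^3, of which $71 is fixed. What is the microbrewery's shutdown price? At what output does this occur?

The firm shuts down when price falls below the minimum of average variable cost. AVC = VC/y = 77 - 24y + 3y^2.
dAVC/dy = -24 + 6y = 0 gives y = 4. min AVC = 77 - 24·4 + 3·4^2 = 29.
So the shutdown price is $29.

$29 per unit, at y = 4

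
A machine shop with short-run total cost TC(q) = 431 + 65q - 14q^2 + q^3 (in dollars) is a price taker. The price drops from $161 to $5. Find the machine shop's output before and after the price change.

AVC = 65 - 14q + q^2, minimized at q = 7 where min AVC = $16. MC = 65 - 28q + 3q^2.
With P = $161 above the shutdown price, P = MC gives q = 12.
At P = $5 < min AVC = $16, price no longer covers variable cost at any output, so the firm shuts down: q = 0.

Output falls from 12 to 0 (the firm shuts down)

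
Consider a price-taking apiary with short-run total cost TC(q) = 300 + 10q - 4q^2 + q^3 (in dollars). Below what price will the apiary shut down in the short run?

$6 per unit

Short-run supply begins at min AVC. From VC = 10q - 4q^2 + q^3, AVC = 10 - 4q + q^2.
At the minimum of AVC, MC = AVC. MC = 10 - 8q + 3q^2; setting MC = AVC gives 2q^2 - 4q = 0, so q = 2. min AVC = 6.
The firm shuts down for any P below $6.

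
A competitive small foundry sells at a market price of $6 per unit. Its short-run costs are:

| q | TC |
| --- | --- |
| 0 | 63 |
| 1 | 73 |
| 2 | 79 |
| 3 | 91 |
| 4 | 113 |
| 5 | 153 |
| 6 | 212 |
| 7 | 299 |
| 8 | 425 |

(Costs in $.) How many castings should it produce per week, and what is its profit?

Profit at each row (π = 6q − TC): q=0: -63; q=1: -67; q=2: -67; q=3: -73; q=4: -89; q=5: -123; q=6: -176; q=7: -257; q=8: -377.
Profit is highest at q = 0. Equivalently, the lowest AVC in the table is 16/2 ≈ $8 at q = 2, and P = $6 falls below it — price never covers variable cost, so the firm shuts down and loses only its fixed cost.

q = 0 (shut down); profit = -$63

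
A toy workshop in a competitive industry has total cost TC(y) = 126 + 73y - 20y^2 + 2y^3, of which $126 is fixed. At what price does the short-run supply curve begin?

The firm shuts down when price falls below the minimum of average variable cost. AVC = VC/y = 73 - 20y + 2y^2.
dAVC/dy = -20 + 4y = 0 gives y = 5. min AVC = 73 - 20·5 + 2·5^2 = 23.
For P < $23 the firm produces nothing.

$23 per unit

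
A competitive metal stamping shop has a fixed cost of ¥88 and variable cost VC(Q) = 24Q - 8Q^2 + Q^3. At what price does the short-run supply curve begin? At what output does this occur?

The shutdown price is the minimum of AVC. VC = 24Q - 8Q^2 + Q^3, so AVC = 24 - 8Q + Q^2.
At the minimum of AVC, MC = AVC. MC = 24 - 16Q + 3Q^2; setting MC = AVC gives 2Q^2 - 8Q = 0, so Q = 4. min AVC = 8.
The firm shuts down for any P below ¥8.

¥8 per unit, at Q = 4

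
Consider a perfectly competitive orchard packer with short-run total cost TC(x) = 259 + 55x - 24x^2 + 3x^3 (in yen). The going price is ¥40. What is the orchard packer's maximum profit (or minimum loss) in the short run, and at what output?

AVC = 55 - 24x + 3x^2 has its minimum ¥7 at x = 4; price ¥40 clears that bar, so the firm operates.
With MC = 55 - 48x + 9x^2, P = MC on the upward-sloping part at x* = 5.
TR = 40·5 = 200. TC = 259 + 50 = 309. Profit = 200 − 309 = -¥109.
By producing, the firm covers all variable cost plus ¥150 of fixed cost; shutting down would lose the full ¥259.

Profit = -¥109 at x = 5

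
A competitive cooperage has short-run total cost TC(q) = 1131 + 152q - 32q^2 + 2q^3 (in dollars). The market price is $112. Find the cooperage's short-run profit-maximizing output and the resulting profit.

AVC = 152 - 32q + 2q^2; min AVC = $24 at q = 8. Since P = $112 ≥ min AVC, the firm produces.
With MC = 152 - 64q + 6q^2, P = MC on the upward-sloping part at q* = 10.
TR = 112·10 = 1120. TC = 1131 + 320 = 1451. Profit = 1120 − 1451 = -$331.
That loss of $331 beats the $1131 the firm would lose by shutting down; producing recovers $800 of fixed cost.

Profit = -$331 at q = 10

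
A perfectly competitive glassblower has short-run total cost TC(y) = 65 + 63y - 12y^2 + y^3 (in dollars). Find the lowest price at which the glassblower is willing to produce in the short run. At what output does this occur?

$27 per unit, at y = 6

Short-run supply begins at min AVC. From VC = 63y - 12y^2 + y^3, AVC = 63 - 12y + y^2.
At the minimum of AVC, MC = AVC. MC = 63 - 24y + 3y^2; setting MC = AVC gives 2y^2 - 12y = 0, so y = 6. min AVC = 27.
So the shutdown price is $27.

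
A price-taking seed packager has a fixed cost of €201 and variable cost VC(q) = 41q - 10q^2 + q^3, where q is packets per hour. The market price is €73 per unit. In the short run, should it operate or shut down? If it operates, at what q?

Variable cost is VC = 41q - 10q^2 + q^3, so AVC = VC/q = 41 - 10q + q^2 and MC = dTC/dq = 41 - 20q + 3q^2.
The AVC parabola has its vertex at q = 10/2 = 5, where AVC = 41 - 10·5 + 5^2 = €16.
Since P = €73 ≥ min AVC = €16, price covers variable cost and the firm should produce.
P = MC gives -32 - 20q + 3q^2 = 0, with roots -4/3 and 8. Take the larger (rising MC): q* = 8.
Check: AVC at q = 8 is €25 ≤ P, so revenue covers variable cost.
Profit = P·q − TC = 73·8 − 401 = €183.

Produce at q = 8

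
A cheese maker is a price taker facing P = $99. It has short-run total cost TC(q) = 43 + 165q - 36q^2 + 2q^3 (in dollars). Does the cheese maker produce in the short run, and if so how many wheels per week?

Produce at q = 11

From TC, MC = TC'(q) = 165 - 72q + 6q^2 and AVC = VC/q = 165 - 36q + 2q^2.
AVC hits its minimum where MC = AVC, at q = 9, giving min AVC = 165 - 36·9 + 2·9^2 = $3.
Since P = $99 ≥ min AVC = $3, price covers variable cost and the firm should produce.
Solving P = MC: 66 - 72q + 6q^2 = 0 ⇒ q = 1 or 11. On the upward-sloping branch, q* = 11.
Check: AVC at q = 11 is $11 ≤ P, so revenue covers variable cost.
Profit = P·q − TC = 99·11 − 164 = $925.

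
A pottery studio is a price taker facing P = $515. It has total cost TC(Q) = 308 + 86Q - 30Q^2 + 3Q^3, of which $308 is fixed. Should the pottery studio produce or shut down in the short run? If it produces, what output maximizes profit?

Produce at Q = 11

Variable cost is VC = 86Q - 30Q^2 + 3Q^3, so AVC = VC/Q = 86 - 30Q + 3Q^2 and MC = dTC/dQ = 86 - 60Q + 9Q^2.
The AVC parabola has its vertex at Q = 30/6 = 5, where AVC = 86 - 30·5 + 3·5^2 = $11.
Because $515 ≥ $11, revenue can cover variable cost; the firm operates.
Set P = MC: 515 = 86 - 60Q + 9Q^2 → -429 - 60Q + 9Q^2 = 0. The roots are Q = -13/3 and Q = 11; the profit-maximizing output is on the rising part of MC, so Q* = 11.
Check: AVC at Q = 11 is $119 ≤ P, so revenue covers variable cost.
Profit = P·Q − TC = 515·11 − 1617 = $4048.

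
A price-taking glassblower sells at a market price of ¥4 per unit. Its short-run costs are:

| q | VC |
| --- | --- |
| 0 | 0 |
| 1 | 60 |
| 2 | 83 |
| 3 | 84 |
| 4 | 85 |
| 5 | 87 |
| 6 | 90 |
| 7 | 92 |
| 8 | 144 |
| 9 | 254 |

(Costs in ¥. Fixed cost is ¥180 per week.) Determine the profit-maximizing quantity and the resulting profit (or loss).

q = 0 (shut down); profit = -¥180

Compute π = P·q − TC at each output: q=0: -180; q=1: -236; q=2: -255; q=3: -252; q=4: -249; q=5: -247; q=6: -246; q=7: -244; q=8: -292; q=9: -398.
Profit is highest at q = 0. Equivalently, the lowest AVC in the table is 92/7 ≈ ¥13.14 at q = 7, and P = ¥4 falls below it — price never covers variable cost, so the firm shuts down and loses only its fixed cost.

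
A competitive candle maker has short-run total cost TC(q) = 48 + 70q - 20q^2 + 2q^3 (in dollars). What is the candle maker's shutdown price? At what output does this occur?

$20 per unit, at q = 5

The firm shuts down when price falls below the minimum of average variable cost. AVC = VC/q = 70 - 20q + 2q^2.
dAVC/dq = -20 + 4q = 0 gives q = 5. min AVC = 70 - 20·5 + 2·5^2 = 20.
So the shutdown price is $20.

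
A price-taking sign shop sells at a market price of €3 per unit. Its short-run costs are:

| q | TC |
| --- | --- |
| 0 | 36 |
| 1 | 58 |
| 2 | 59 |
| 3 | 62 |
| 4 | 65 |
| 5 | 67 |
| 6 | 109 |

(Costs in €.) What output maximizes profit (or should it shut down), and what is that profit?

Profit at each row (π = 3q − TC): q=0: -36; q=1: -55; q=2: -53; q=3: -53; q=4: -53; q=5: -52; q=6: -91.
Profit is highest at q = 0. Equivalently, the lowest AVC in the table is 31/5 ≈ €6.20 at q = 5, and P = €3 falls below it — price never covers variable cost, so the firm shuts down and loses only its fixed cost.

q = 0 (shut down); profit = -€36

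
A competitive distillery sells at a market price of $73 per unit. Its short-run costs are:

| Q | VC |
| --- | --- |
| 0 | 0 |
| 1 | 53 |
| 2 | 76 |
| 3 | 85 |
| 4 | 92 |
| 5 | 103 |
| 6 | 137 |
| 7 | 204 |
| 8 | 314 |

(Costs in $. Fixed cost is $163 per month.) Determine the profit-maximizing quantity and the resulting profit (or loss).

Q = 7; profit = $144

Compute π = P·Q − TC at each output: Q=0: -163; Q=1: -143; Q=2: -93; Q=3: -29; Q=4: 37; Q=5: 99; Q=6: 138; Q=7: 144; Q=8: 107.
Profit is maximized at Q = 7. AVC there is 204/7 = $29.14 ≤ P, so producing beats shutting down (which would give -$163).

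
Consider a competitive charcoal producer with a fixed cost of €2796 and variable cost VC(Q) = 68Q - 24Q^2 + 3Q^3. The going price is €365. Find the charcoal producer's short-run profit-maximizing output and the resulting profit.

AVC = 68 - 24Q + 3Q^2 has its minimum €20 at Q = 4; price €365 clears that bar, so the firm operates.
With MC = 68 - 48Q + 9Q^2, P = MC on the upward-sloping part at Q* = 9.
TR = 365·9 = 3285. TC = 2796 + 855 = 3651. Profit = 3285 − 3651 = -€366.
By producing, the firm covers all variable cost plus €2430 of fixed cost; shutting down would lose the full €2796.

Profit = -€366 at Q = 9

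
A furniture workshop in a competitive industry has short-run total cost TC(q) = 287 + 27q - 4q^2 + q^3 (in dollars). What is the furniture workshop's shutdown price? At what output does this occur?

Short-run supply begins at min AVC. From VC = 27q - 4q^2 + q^3, AVC = 27 - 4q + q^2.
At the minimum of AVC, MC = AVC. MC = 27 - 8q + 3q^2; setting MC = AVC gives 2q^2 - 4q = 0, so q = 2. min AVC = 23.
For P < $23 the firm produces nothing.

$23 per unit, at q = 2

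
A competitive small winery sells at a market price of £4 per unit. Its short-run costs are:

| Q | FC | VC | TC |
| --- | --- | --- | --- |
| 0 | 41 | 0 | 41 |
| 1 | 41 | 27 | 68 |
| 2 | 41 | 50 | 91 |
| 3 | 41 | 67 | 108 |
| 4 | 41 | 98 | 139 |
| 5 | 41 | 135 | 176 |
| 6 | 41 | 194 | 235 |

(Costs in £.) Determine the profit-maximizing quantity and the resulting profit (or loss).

Compute π = P·Q − TC at each output: Q=0: -41; Q=1: -64; Q=2: -83; Q=3: -96; Q=4: -123; Q=5: -156; Q=6: -211.
Profit is highest at Q = 0. Equivalently, the lowest AVC in the table is 67/3 ≈ £22.33 at Q = 3, and P = £4 falls below it — price never covers variable cost, so the firm shuts down and loses only its fixed cost.

Q = 0 (shut down); profit = -£41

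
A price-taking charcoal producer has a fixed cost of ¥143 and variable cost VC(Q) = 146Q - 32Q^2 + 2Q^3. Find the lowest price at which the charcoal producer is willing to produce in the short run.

The firm shuts down when price falls below the minimum of average variable cost. AVC = VC/Q = 146 - 32Q + 2Q^2.
At the minimum of AVC, MC = AVC. MC = 146 - 64Q + 6Q^2; setting MC = AVC gives 4Q^2 - 32Q = 0, so Q = 8. min AVC = 18.
The firm shuts down for any P below ¥18.

¥18 per unit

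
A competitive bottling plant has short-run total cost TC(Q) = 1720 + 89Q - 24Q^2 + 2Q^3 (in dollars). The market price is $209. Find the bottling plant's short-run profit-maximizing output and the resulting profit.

AVC = 89 - 24Q + 2Q^2; min AVC = $17 at Q = 6. Since P = $209 ≥ min AVC, the firm produces.
With MC = 89 - 48Q + 6Q^2, P = MC on the upward-sloping part at Q* = 10.
TR = 209·10 = 2090. TC = 1720 + 490 = 2210. Profit = 2090 − 2210 = -$120.
Shutting down would mean losing the fixed cost of $1720, so operating at a loss of $120 is better by $1600.

Profit = -$120 at Q = 10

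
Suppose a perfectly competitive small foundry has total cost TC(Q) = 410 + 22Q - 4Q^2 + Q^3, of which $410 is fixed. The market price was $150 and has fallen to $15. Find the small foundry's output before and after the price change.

AVC = 22 - 4Q + Q^2, minimized at Q = 2 where min AVC = $18. MC = 22 - 8Q + 3Q^2.
With P = $150 above the shutdown price, P = MC gives Q = 8.
At P = $15 < min AVC = $18, price no longer covers variable cost at any output, so the firm shuts down: Q = 0.

Output falls from 8 to 0 (the firm shuts down)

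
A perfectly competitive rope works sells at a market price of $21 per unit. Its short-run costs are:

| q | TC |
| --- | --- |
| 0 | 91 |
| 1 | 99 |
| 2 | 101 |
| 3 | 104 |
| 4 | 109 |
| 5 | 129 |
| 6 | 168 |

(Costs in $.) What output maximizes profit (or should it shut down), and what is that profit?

Tabulate TR − TC: q=0: -91; q=1: -78; q=2: -59; q=3: -41; q=4: -25; q=5: -24; q=6: -42.
Profit is maximized at q = 5. AVC there is 38/5 = $7.60 ≤ P, so producing beats shutting down (which would give -$91).

q = 5; profit = -$24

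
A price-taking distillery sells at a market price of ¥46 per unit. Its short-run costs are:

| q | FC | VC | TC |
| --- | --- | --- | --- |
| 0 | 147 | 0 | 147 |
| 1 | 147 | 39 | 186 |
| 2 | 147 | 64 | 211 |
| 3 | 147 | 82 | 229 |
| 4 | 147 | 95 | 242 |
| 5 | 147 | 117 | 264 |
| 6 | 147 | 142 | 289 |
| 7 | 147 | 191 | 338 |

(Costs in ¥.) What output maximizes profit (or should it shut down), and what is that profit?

Compute π = P·q − TC at each output: q=0: -147; q=1: -140; q=2: -119; q=3: -91; q=4: -58; q=5: -34; q=6: -13; q=7: -16.
Profit is maximized at q = 6. AVC there is 142/6 = ¥23.67 ≤ P, so producing beats shutting down (which would give -¥147).

q = 6; profit = -¥13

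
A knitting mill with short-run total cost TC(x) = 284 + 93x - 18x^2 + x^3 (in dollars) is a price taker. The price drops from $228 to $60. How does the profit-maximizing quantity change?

Output falls from 15 to 11

MC = 93 - 36x + 3x^2; the shutdown threshold is min AVC = $12 (at x = 9).
At P = $228 ≥ min AVC, set P = MC on the rising branch: x = 15.
At P = $60 ≥ min AVC, set P = MC: x = 11. The firm stays open but cuts output.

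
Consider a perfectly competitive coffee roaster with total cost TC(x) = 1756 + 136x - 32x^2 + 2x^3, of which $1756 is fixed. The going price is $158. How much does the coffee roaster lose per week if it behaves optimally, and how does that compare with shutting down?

AVC = 136 - 32x + 2x^2 has its minimum $8 at x = 8; price $158 clears that bar, so the firm operates.
With MC = 136 - 64x + 6x^2, P = MC on the upward-sloping part at x* = 11.
TR = 158·11 = 1738. TC = 1756 + 286 = 2042. Profit = 1738 − 2042 = -$304.
That loss of $304 beats the $1756 the firm would lose by shutting down; producing recovers $1452 of fixed cost.

Profit = -$304 at x = 11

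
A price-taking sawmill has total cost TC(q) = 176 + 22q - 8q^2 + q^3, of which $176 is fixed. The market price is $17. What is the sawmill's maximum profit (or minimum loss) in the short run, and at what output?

Profit = -$126 at q = 5

AVC = 22 - 8q + q^2 has its minimum $6 at q = 4; price $17 clears that bar, so the firm operates.
MC = 22 - 16q + 3q^2. Setting P = MC and taking the root on the rising branch gives q* = 5.
TR = 17·5 = 85. TC = 176 + 35 = 211. Profit = 85 − 211 = -$126.
Shutting down would mean losing the fixed cost of $176, so operating at a loss of $126 is better by $50.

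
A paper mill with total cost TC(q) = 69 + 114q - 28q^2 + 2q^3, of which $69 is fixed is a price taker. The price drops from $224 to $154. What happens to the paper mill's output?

Output falls from 11 to 10

MC = 114 - 56q + 6q^2; the shutdown threshold is min AVC = $16 (at q = 7).
With P = $224 above the shutdown price, P = MC gives q = 11.
At P = $154 ≥ min AVC, set P = MC: q = 10. The firm stays open but cuts output.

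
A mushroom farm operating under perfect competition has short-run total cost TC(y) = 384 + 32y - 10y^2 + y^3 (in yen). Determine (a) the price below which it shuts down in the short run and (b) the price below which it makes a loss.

Shutdown price = ¥7; break-even price = ¥64

AVC = 32 - 10y + y^2; minimized at y = 5, giving min AVC = ¥7. That is the shutdown price.
ATC = 384/y + 32 - 10y + y^2. Setting dATC/dy = −384/y^2 − 10 + 2y = 0 gives y = 8 (since 2·8^3 − 10·8^2 = 384).
min ATC = 384/8 + 32 − 10·8 + 8^2 = ¥64. That is the break-even price.
For ¥7 ≤ P < ¥64 the firm produces at a loss; below ¥7 it shuts down.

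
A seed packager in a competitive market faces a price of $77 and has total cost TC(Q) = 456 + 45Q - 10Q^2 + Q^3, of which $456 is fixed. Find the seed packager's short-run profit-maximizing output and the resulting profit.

AVC = 45 - 10Q + Q^2; min AVC = $20 at Q = 5. Since P = $77 ≥ min AVC, the firm produces.
With MC = 45 - 20Q + 3Q^2, P = MC on the upward-sloping part at Q* = 8.
TR = 77·8 = 616. TC = 456 + 232 = 688. Profit = 616 − 688 = -$72.
Shutting down would mean losing the fixed cost of $456, so operating at a loss of $72 is better by $384.

Profit = -$72 at Q = 8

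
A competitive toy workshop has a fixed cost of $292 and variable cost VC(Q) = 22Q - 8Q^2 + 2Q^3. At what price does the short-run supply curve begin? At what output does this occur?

Short-run supply begins at min AVC. From VC = 22Q - 8Q^2 + 2Q^3, AVC = 22 - 8Q + 2Q^2.
dAVC/dQ = -8 + 4Q = 0 gives Q = 2. min AVC = 22 - 8·2 + 2·2^2 = 14.
So the shutdown price is $14.

$14 per unit, at Q = 2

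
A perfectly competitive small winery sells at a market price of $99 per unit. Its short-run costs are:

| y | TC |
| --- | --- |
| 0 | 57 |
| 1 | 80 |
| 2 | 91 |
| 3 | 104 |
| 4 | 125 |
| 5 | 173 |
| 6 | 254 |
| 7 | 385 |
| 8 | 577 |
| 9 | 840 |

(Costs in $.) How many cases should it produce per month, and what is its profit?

Compute π = P·y − TC at each output: y=0: -57; y=1: 19; y=2: 107; y=3: 193; y=4: 271; y=5: 322; y=6: 340; y=7: 308; y=8: 215; y=9: 51.
Profit is maximized at y = 6. AVC there is 197/6 = $32.83 ≤ P, so producing beats shutting down (which would give -$57).

y = 6; profit = $340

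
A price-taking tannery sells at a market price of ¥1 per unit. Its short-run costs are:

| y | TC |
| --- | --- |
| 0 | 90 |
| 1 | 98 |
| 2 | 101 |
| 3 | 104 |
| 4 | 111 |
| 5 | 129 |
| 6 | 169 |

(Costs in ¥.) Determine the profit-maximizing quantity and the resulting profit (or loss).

Compute π = P·y − TC at each output: y=0: -90; y=1: -97; y=2: -99; y=3: -101; y=4: -107; y=5: -124; y=6: -163.
Profit is highest at y = 0. Equivalently, the lowest AVC in the table is 14/3 ≈ ¥4.67 at y = 3, and P = ¥1 falls below it — price never covers variable cost, so the firm shuts down and loses only its fixed cost.

y = 0 (shut down); profit = -¥90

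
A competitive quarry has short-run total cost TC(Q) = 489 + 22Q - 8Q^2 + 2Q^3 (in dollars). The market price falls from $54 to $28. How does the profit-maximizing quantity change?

Output falls from 4 to 3

AVC = 22 - 8Q + 2Q^2, minimized at Q = 2 where min AVC = $14. MC = 22 - 16Q + 6Q^2.
At P = $54 ≥ min AVC, set P = MC on the rising branch: Q = 4.
At P = $28 ≥ min AVC, set P = MC: Q = 3. The firm stays open but cuts output.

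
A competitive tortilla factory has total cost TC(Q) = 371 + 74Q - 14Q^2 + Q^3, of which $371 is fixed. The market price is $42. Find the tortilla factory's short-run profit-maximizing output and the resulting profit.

AVC = 74 - 14Q + Q^2; min AVC = $25 at Q = 7. Since P = $42 ≥ min AVC, the firm produces.
MC = 74 - 28Q + 3Q^2. Setting P = MC and taking the root on the rising branch gives Q* = 8.
TR = 42·8 = 336. TC = 371 + 208 = 579. Profit = 336 − 579 = -$243.
That loss of $243 beats the $371 the firm would lose by shutting down; producing recovers $128 of fixed cost.

Profit = -$243 at Q = 8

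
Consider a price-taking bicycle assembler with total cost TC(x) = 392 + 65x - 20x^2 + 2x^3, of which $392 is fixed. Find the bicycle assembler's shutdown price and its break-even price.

Shutdown price = $15; break-even price = $79

AVC = 65 - 20x + 2x^2; minimized at x = 5, giving min AVC = $15. That is the shutdown price.
ATC = 392/x + 65 - 20x + 2x^2. Setting dATC/dx = −392/x^2 − 20 + 4x = 0 gives x = 7 (since 4·7^3 − 20·7^2 = 392).
min ATC = 392/7 + 65 − 20·7 + 2·7^2 = $79. That is the break-even price.
For $15 ≤ P < $79 the firm produces at a loss; below $15 it shuts down.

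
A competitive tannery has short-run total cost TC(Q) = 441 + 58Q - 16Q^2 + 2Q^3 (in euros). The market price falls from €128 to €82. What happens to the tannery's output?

Output falls from 7 to 6

AVC = 58 - 16Q + 2Q^2, minimized at Q = 4 where min AVC = €26. MC = 58 - 32Q + 6Q^2.
At P = €128 ≥ min AVC, set P = MC on the rising branch: Q = 7.
At P = €82 ≥ min AVC, set P = MC: Q = 6. The firm stays open but cuts output.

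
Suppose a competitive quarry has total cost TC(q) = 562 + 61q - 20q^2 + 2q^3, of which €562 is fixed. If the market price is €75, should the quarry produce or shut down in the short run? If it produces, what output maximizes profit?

Produce at q = 7

Variable cost is VC = 61q - 20q^2 + 2q^3, so AVC = VC/q = 61 - 20q + 2q^2 and MC = dTC/dq = 61 - 40q + 6q^2.
The AVC parabola has its vertex at q = 20/4 = 5, where AVC = 61 - 20·5 + 2·5^2 = €11.
Since P = €75 ≥ min AVC = €11, price covers variable cost and the firm should produce.
Set P = MC: 75 = 61 - 40q + 6q^2 → -14 - 40q + 6q^2 = 0. The roots are q = -1/3 and q = 7; the profit-maximizing output is on the rising part of MC, so q* = 7.
Check: AVC at q = 7 is €19 ≤ P, so revenue covers variable cost.
Profit = P·q − TC = 75·7 − 695 = -€170, a loss, but smaller than the €562 fixed cost the firm would lose by shutting down.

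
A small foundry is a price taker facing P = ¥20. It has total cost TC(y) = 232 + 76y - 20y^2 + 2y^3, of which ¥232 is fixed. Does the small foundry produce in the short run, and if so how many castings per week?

From TC, MC = TC'(y) = 76 - 40y + 6y^2 and AVC = VC/y = 76 - 20y + 2y^2.
The AVC parabola has its vertex at y = 20/4 = 5, where AVC = 76 - 20·5 + 2·5^2 = ¥26.
With P < min AVC (¥20 < ¥26), every unit sold adds to the loss.
Shutting down limits the loss to fixed cost, ¥232.

Shut down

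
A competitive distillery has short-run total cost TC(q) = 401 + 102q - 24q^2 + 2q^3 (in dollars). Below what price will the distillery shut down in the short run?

$30 per unit

The shutdown price is the minimum of AVC. VC = 102q - 24q^2 + 2q^3, so AVC = 102 - 24q + 2q^2.
dAVC/dq = -24 + 4q = 0 gives q = 6. min AVC = 102 - 24·6 + 2·6^2 = 30.
So the shutdown price is $30.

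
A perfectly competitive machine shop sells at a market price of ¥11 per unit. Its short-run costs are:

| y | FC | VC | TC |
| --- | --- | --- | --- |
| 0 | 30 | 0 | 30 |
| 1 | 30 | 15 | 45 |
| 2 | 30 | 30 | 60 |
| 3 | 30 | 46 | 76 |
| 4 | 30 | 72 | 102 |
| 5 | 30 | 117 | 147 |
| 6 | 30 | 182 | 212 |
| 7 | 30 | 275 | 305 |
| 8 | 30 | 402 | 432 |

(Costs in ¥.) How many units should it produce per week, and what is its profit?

y = 0 (shut down); profit = -¥30

Tabulate TR − TC: y=0: -30; y=1: -34; y=2: -38; y=3: -43; y=4: -58; y=5: -92; y=6: -146; y=7: -228; y=8: -344.
Profit is highest at y = 0. Equivalently, the lowest AVC in the table is 15/1 ≈ ¥15 at y = 1, and P = ¥11 falls below it — price never covers variable cost, so the firm shuts down and loses only its fixed cost.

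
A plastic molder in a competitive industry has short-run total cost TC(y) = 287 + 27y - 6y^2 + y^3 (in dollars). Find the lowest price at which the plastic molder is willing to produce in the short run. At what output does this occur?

$18 per unit, at y = 3

Short-run supply begins at min AVC. From VC = 27y - 6y^2 + y^3, AVC = 27 - 6y + y^2.
dAVC/dy = -6 + 2y = 0 gives y = 3. min AVC = 27 - 6·3 + 3^2 = 18.
For P < $18 the firm produces nothing.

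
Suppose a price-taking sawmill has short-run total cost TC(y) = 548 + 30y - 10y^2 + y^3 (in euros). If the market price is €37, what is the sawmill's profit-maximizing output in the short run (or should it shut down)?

From TC, MC = TC'(y) = 30 - 20y + 3y^2 and AVC = VC/y = 30 - 10y + y^2.
AVC hits its minimum where MC = AVC, at y = 5, giving min AVC = 30 - 10·5 + 5^2 = €5.
Since P = €37 ≥ min AVC = €5, price covers variable cost and the firm should produce.
P = MC gives -7 - 20y + 3y^2 = 0, with roots -1/3 and 7. Take the larger (rising MC): y* = 7.
Check: AVC at y = 7 is €9 ≤ P, so revenue covers variable cost.
Profit = P·y − TC = 37·7 − 611 = -€352, a loss, but smaller than the €548 fixed cost the firm would lose by shutting down.

Produce at y = 7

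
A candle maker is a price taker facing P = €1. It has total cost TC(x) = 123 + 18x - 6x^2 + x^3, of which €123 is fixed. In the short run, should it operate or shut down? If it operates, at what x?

Shut down

Variable cost is VC = 18x - 6x^2 + x^3, so AVC = VC/x = 18 - 6x + x^2 and MC = dTC/dx = 18 - 12x + 3x^2.
AVC is minimized where dAVC/dx = -6 + 2x = 0, at x = 3; min AVC = 18 - 6·3 + 3^2 = €9.
With P < min AVC (€1 < €9), every unit sold adds to the loss.
Best response: produce nothing and absorb the €123 fixed cost.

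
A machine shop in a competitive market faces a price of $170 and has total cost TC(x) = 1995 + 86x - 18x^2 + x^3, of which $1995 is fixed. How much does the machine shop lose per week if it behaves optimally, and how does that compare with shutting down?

Profit = -$35 at x = 14

AVC = 86 - 18x + x^2 has its minimum $5 at x = 9; price $170 clears that bar, so the firm operates.
With MC = 86 - 36x + 3x^2, P = MC on the upward-sloping part at x* = 14.
TR = 170·14 = 2380. TC = 1995 + 420 = 2415. Profit = 2380 − 2415 = -$35.
Shutting down would mean losing the fixed cost of $1995, so operating at a loss of $35 is better by $1960.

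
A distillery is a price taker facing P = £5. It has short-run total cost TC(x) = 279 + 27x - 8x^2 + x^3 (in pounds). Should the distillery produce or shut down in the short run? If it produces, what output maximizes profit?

From TC, MC = TC'(x) = 27 - 16x + 3x^2 and AVC = VC/x = 27 - 8x + x^2.
AVC hits its minimum where MC = AVC, at x = 4, giving min AVC = 27 - 8·4 + 4^2 = £11.
With P < min AVC (£5 < £11), every unit sold adds to the loss.
The firm minimizes its loss by shutting down and losing only its fixed cost of £279.

Shut down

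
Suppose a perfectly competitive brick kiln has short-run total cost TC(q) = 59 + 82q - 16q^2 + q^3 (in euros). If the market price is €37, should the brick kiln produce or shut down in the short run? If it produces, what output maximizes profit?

Strip out fixed cost: VC = 82q - 16q^2 + q^3. Then AVC = 82 - 16q + q^2 and MC = 82 - 32q + 3q^2.
AVC is minimized where dAVC/dq = -16 + 2q = 0, at q = 8; min AVC = 82 - 16·8 + 8^2 = €18.
P = €37 exceeds min AVC = €18, so the firm stays open.
Set P = MC: 37 = 82 - 32q + 3q^2 → 45 - 32q + 3q^2 = 0. The roots are q = 5/3 and q = 9; the profit-maximizing output is on the rising part of MC, so q* = 9.
Check: AVC at q = 9 is €19 ≤ P, so revenue covers variable cost.
Profit = P·q − TC = 37·9 − 230 = €103.

Produce at q = 9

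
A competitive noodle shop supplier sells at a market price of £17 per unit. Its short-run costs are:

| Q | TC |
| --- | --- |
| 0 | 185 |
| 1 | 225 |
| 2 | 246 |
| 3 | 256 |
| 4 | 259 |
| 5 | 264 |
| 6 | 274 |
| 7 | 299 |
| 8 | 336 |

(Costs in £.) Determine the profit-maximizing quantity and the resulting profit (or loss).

Q = 6; profit = -£172

Tabulate TR − TC: Q=0: -185; Q=1: -208; Q=2: -212; Q=3: -205; Q=4: -191; Q=5: -179; Q=6: -172; Q=7: -180; Q=8: -200.
Profit is maximized at Q = 6. AVC there is 89/6 = £14.83 ≤ P, so producing beats shutting down (which would give -£185).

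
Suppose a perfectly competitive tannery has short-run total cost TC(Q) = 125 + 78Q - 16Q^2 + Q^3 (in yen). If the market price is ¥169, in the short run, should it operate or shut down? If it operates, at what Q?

From TC, MC = TC'(Q) = 78 - 32Q + 3Q^2 and AVC = VC/Q = 78 - 16Q + Q^2.
AVC is minimized where dAVC/dQ = -16 + 2Q = 0, at Q = 8; min AVC = 78 - 16·8 + 8^2 = ¥14.
Because ¥169 ≥ ¥14, revenue can cover variable cost; the firm operates.
P = MC gives -91 - 32Q + 3Q^2 = 0, with roots -7/3 and 13. Take the larger (rising MC): Q* = 13.
Check: AVC at Q = 13 is ¥39 ≤ P, so revenue covers variable cost.
Profit = P·Q − TC = 169·13 − 632 = ¥1565.

Produce at Q = 13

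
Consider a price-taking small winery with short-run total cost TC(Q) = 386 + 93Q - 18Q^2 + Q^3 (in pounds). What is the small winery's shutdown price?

The shutdown price is the minimum of AVC. VC = 93Q - 18Q^2 + Q^3, so AVC = 93 - 18Q + Q^2.
dAVC/dQ = -18 + 2Q = 0 gives Q = 9. min AVC = 93 - 18·9 + 9^2 = 12.
The firm shuts down for any P below £12.

£12 per unit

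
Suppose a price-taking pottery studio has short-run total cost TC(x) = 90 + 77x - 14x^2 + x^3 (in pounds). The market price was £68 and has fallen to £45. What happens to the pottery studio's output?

Output falls from 9 to 8

MC = 77 - 28x + 3x^2; the shutdown threshold is min AVC = £28 (at x = 7).
At P = £68 ≥ min AVC, set P = MC on the rising branch: x = 9.
At P = £45 ≥ min AVC, set P = MC: x = 8. The firm stays open but cuts output.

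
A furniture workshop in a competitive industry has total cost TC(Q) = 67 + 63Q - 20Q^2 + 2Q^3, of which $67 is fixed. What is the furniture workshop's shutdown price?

The firm shuts down when price falls below the minimum of average variable cost. AVC = VC/Q = 63 - 20Q + 2Q^2.
At the minimum of AVC, MC = AVC. MC = 63 - 40Q + 6Q^2; setting MC = AVC gives 4Q^2 - 20Q = 0, so Q = 5. min AVC = 13.
So the shutdown price is $13.

$13 per unit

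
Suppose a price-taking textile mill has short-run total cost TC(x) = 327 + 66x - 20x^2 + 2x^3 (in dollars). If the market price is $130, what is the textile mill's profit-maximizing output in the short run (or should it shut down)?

Produce at x = 8

Variable cost is VC = 66x - 20x^2 + 2x^3, so AVC = VC/x = 66 - 20x + 2x^2 and MC = dTC/dx = 66 - 40x + 6x^2.
The AVC parabola has its vertex at x = 20/4 = 5, where AVC = 66 - 20·5 + 2·5^2 = $16.
P = $130 exceeds min AVC = $16, so the firm stays open.
Solving P = MC: -64 - 40x + 6x^2 = 0 ⇒ x = -4/3 or 8. On the upward-sloping branch, x* = 8.
Check: AVC at x = 8 is $34 ≤ P, so revenue covers variable cost.
Profit = P·x − TC = 130·8 − 599 = $441.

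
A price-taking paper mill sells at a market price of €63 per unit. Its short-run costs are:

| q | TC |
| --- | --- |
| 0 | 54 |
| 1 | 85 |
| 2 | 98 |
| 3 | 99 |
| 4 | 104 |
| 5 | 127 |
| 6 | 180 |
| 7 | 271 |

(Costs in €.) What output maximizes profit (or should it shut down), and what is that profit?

Tabulate TR − TC: q=0: -54; q=1: -22; q=2: 28; q=3: 90; q=4: 148; q=5: 188; q=6: 198; q=7: 170.
Profit is maximized at q = 6. AVC there is 126/6 = €21 ≤ P, so producing beats shutting down (which would give -€54).

q = 6; profit = €198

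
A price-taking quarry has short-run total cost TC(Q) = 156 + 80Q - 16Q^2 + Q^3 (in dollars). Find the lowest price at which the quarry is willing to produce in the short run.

The shutdown price is the minimum of AVC. VC = 80Q - 16Q^2 + Q^3, so AVC = 80 - 16Q + Q^2.
At the minimum of AVC, MC = AVC. MC = 80 - 32Q + 3Q^2; setting MC = AVC gives 2Q^2 - 16Q = 0, so Q = 8. min AVC = 16.
For P < $16 the firm produces nothing.

$16 per unit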